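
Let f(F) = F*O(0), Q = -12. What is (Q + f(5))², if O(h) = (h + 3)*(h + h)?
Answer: 144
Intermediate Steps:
O(h) = 2*h*(3 + h) (O(h) = (3 + h)*(2*h) = 2*h*(3 + h))
f(F) = 0 (f(F) = F*(2*0*(3 + 0)) = F*(2*0*3) = F*0 = 0)
(Q + f(5))² = (-12 + 0)² = (-12)² = 144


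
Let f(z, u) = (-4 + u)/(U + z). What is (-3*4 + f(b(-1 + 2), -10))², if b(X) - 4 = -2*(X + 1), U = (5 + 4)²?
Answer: 972196/6561 ≈ 148.18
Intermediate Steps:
U = 81 (U = 9² = 81)
b(X) = 2 - 2*X (b(X) = 4 - 2*(X + 1) = 4 - 2*(1 + X) = 4 + (-2 - 2*X) = 2 - 2*X)
f(z, u) = (-4 + u)/(81 + z)
(-3*4 + f(b(-1 + 2), -10))² = (-3*4 + (-4 - 10)/(81 + (2 - 2*(-1 + 2))))² = (-12 - 14/(81 + (2 - 2*1)))² = (-12 - 14/(81 + (2 - 2)))² = (-12 - 14/(81 + 0))² = (-12 - 14/81)² = (-986/81)² = 972196/6561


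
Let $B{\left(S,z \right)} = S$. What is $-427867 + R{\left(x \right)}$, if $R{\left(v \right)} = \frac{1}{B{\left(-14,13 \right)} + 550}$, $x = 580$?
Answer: $- \frac{229336711}{536} \approx -4.2787 \cdot 10^{5}$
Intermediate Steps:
$R{\left(v \right)} = \frac{1}{536}$ ($R{\left(v \right)} = \frac{1}{-14 + 550} = \frac{1}{536}$)
$-427867 + R{\left(x \right)} = -427867 + \frac{1}{536} = - \frac{229336711}{536}$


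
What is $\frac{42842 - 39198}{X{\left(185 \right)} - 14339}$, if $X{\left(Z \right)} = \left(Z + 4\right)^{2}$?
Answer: $\frac{1822}{10691} \approx 0.17042$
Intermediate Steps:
$X{\left(Z \right)} = \left(4 + Z\right)^{2}$
$\frac{42842 - 39198}{X{\left(185 \right)} - 14339} = \frac{42842 - 39198}{\left(4 + 185\right)^{2} - 14339} = \frac{3644}{189^{2} - 14339} = \frac{3644}{35721 - 14339} = \frac{3644}{21382} = 3644 \cdot \frac{1}{21382} = \frac{1822}{10691}$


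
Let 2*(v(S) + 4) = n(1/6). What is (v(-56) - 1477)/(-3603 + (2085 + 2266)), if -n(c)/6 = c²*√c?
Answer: -1481/748 - √6/53856 ≈ -1.9800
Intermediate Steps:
n(c) = -6*c^(5/2) (n(c) = -6*c²*√c = -6*c^(5/2))
v(S) = -4 - √6/72 (v(S) = -4 + (-6*√6/216)/2 = -4 + (-√6/36)/2 = -4 - √6/72)
(v(-56) - 1477)/(-3603 + (2085 + 2266)) = ((-4 - √6/72) - 1477)/(-3603 + (2085 + 2266)) = (-1481 - √6/72)/(-3603 + 4351) = (-1481 - √6/72)/748 = (-1481 - √6/72)*(1/748) = -1481/748 - √6/53856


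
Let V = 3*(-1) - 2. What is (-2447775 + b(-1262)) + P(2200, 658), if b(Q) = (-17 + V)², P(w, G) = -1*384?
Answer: -2447675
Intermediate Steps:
P(w, G) = -384
V = -5 (V = -3 - 2 = -5)
b(Q) = 484 (b(Q) = (-17 - 5)² = (-22)² = 484)
(-2447775 + b(-1262)) + P(2200, 658) = (-2447775 + 484) - 384 = -2447291 - 384 = -2447675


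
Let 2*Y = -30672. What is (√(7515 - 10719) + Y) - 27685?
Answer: -43021 + 6*I*√89 ≈ -43021.0 + 56.604*I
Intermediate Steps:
Y = -15336 (Y = (½)*(-30672) = -15336)
(√(7515 - 10719) + Y) - 27685 = (√(7515 - 10719) - 15336) - 27685 = (√(-3204) - 15336) - 27685 = (6*I*√89 - 15336) - 27685 = (-15336 + 6*I*√89) - 27685 = -43021 + 6*I*√89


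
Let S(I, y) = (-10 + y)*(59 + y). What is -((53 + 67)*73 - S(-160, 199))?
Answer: 40002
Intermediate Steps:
-((53 + 67)*73 - S(-160, 199)) = -((53 + 67)*73 - (-590 + 199² + 49*199)) = -(120*73 - (-590 + 39601 + 9751)) = -(8760 - 1*48762) = -(8760 - 48762) = -1*(-40002) = 40002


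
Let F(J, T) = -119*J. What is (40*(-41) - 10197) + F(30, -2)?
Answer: -15407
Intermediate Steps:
(40*(-41) - 10197) + F(30, -2) = (40*(-41) - 10197) - 119*30 = (-1640 - 10197) - 3570 = -11837 - 3570 = -15407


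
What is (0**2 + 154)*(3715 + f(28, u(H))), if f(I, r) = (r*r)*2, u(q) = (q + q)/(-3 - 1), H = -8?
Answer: 577038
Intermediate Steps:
u(q) = -q/2 (u(q) = (2*q)/(-4) = (2*q)*(-1/4) = -q/2)
f(I, r) = 2*r**2 (f(I, r) = r**2*2 = 2*r**2)
(0**2 + 154)*(3715 + f(28, u(H))) = (0**2 + 154)*(3715 + 2*(-1/2*(-8))**2) = (0 + 154)*(3715 + 2*4**2) = 154*(3715 + 2*16) = 154*(3715 + 32) = 154*3747 = 577038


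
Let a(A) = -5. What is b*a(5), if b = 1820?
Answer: -9100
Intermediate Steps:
b*a(5) = 1820*(-5) = -9100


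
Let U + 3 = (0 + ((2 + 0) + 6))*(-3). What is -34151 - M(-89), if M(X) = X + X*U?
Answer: -36465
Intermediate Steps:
U = -27 (U = -3 + (0 + ((2 + 0) + 6))*(-3) = -3 + (0 + (2 + 6))*(-3) = -3 + (0 + 8)*(-3) = -3 + 8*(-3) = -3 - 24 = -27)
M(X) = -26*X (M(X) = X + X*(-27) = X - 27*X = -26*X)
-34151 - M(-89) = -34151 - (-26)*(-89) = -34151 - 1*2314 = -34151 - 2314 = -36465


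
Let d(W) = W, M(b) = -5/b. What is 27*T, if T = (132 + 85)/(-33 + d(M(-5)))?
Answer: -5859/32 ≈ -183.09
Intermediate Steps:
T = -217/32 (T = (132 + 85)/(-33 - 5/(-5)) = 217/(-33 - 5*(-⅕)) = 217/(-33 + 1) = 217/(-32) = 217*(-1/32) = -217/32 ≈ -6.7813)
27*T = 27*(-217/32) = -5859/32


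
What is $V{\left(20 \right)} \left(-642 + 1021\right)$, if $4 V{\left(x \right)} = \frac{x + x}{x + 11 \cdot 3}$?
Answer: $\frac{3790}{53} \approx 71.509$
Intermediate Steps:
$V{\left(x \right)} = \frac{x}{2 \left(33 + x\right)}$ ($V{\left(x \right)} = \frac{\left(x + x\right) \frac{1}{x + 11 \cdot 3}}{4} = \frac{2 x \frac{1}{x + 33}}{4} = \frac{2 x \frac{1}{33 + x}}{4} = \frac{x}{2 \left(33 + x\right)}$)
$V{\left(20 \right)} \left(-642 + 1021\right) = \frac{1}{2} \cdot 20 \frac{1}{33 + 20} \left(-642 + 1021\right) = \frac{1}{2} \cdot 20 \cdot \frac{1}{53} \cdot 379 = \frac{10}{53} \cdot 379 = \frac{3790}{53}$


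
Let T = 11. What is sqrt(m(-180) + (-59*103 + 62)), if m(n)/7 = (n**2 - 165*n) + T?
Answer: sqrt(428762) ≈ 654.80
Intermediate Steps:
m(n) = 77 - 1155*n + 7*n**2 (m(n) = 7*((n**2 - 165*n) + 11) = 7*(11 + n**2 - 165*n) = 77 - 1155*n + 7*n**2)
sqrt(m(-180) + (-59*103 + 62)) = sqrt((77 - 1155*(-180) + 7*(-180)**2) + (-59*103 + 62)) = sqrt((77 + 207900 + 7*32400) + (-6077 + 62)) = sqrt((77 + 207900 + 226800) - 6015) = sqrt(434777 - 6015) = sqrt(428762)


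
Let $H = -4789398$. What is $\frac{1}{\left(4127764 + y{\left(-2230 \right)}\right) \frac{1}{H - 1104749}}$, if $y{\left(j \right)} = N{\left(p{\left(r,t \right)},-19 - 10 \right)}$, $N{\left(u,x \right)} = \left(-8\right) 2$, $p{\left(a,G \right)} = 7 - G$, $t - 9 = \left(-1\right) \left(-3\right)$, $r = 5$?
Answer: $- \frac{5894147}{4127748} \approx -1.4279$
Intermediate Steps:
$t = 12$ ($t = 9 - -3 = 9 + 3 = 12$)
$N{\left(u,x \right)} = -16$
$y{\left(j \right)} = -16$
$\frac{1}{\left(4127764 + y{\left(-2230 \right)}\right) \frac{1}{H - 1104749}} = \frac{1}{\left(4127764 - 16\right) \frac{1}{-4789398 - 1104749}} = \frac{1}{4127748 \frac{1}{-5894147}} = \frac{1}{4127748 \left(- \frac{1}{5894147}\right)} = \frac{1}{- \frac{4127748}{5894147}} = - \frac{5894147}{4127748}$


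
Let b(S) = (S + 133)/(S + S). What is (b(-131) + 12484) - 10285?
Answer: 288068/131 ≈ 2199.0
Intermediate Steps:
b(S) = (133 + S)/(2*S) (b(S) = (133 + S)/((2*S)) = (133 + S)*(1/(2*S)) = (133 + S)/(2*S))
(b(-131) + 12484) - 10285 = ((1/2)*(133 - 131)/(-131) + 12484) - 10285 = ((1/2)*(-1/131)*2 + 12484) - 10285 = (-1/131 + 12484) - 10285 = 1635403/131 - 10285 = 288068/131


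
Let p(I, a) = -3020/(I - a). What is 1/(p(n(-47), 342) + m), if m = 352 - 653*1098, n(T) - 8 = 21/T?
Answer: -15719/11264753658 ≈ -1.3954e-6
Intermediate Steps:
n(T) = 8 + 21/T
m = -716642 (m = 352 - 716994 = -716642)
1/(p(n(-47), 342) + m) = 1/(3020/(342 - (8 + 21/(-47))) - 716642) = 1/(3020/(342 - (8 + 21*(-1/47))) - 716642) = 1/(3020/(342 - (8 - 21/47)) - 716642) = 1/(3020/(342 - 1*355/47) - 716642) = 1/(3020/(342 - 355/47) - 716642) = 1/(3020/(15719/47) - 716642) = 1/(3020*(47/15719) - 716642) = 1/(141940/15719 - 716642) = 1/(-11264753658/15719) = -15719/11264753658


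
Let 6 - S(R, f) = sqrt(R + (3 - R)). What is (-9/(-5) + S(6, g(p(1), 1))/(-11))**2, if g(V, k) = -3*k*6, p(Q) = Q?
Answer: 4836/3025 + 138*sqrt(3)/605 ≈ 1.9938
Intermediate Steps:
g(V, k) = -18*k
S(R, f) = 6 - sqrt(3) (S(R, f) = 6 - sqrt(R + (3 - R)) = 6 - sqrt(3))
(-9/(-5) + S(6, g(p(1), 1))/(-11))**2 = (-9/(-5) + (6 - sqrt(3))/(-11))**2 = (-9*(-1/5) + (6 - sqrt(3))*(-1/11))**2 = (9/5 + (-6/11 + sqrt(3)/11))**2 = (69/55 + sqrt(3)/11)**2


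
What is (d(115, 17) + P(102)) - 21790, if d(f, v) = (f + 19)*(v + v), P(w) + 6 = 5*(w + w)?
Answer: -16220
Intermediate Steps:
P(w) = -6 + 10*w (P(w) = -6 + 5*(w + w) = -6 + 5*(2*w) = -6 + 10*w)
d(f, v) = 2*v*(19 + f) (d(f, v) = (19 + f)*(2*v) = 2*v*(19 + f))
(d(115, 17) + P(102)) - 21790 = (2*17*(19 + 115) + (-6 + 10*102)) - 21790 = (2*17*134 + (-6 + 1020)) - 21790 = (4556 + 1014) - 21790 = 5570 - 21790 = -16220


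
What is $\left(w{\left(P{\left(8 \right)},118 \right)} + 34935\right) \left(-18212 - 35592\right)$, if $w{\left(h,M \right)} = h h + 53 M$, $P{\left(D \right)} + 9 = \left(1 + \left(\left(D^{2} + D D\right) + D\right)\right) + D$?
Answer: $-3211291740$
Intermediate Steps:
$P{\left(D \right)} = -8 + 2 D + 2 D^{2}$ ($P{\left(D \right)} = -9 + \left(\left(1 + \left(\left(D^{2} + D D\right) + D\right)\right) + D\right) = -9 + \left(\left(1 + \left(\left(D^{2} + D^{2}\right) + D\right)\right) + D\right) = -9 + \left(\left(1 + \left(2 D^{2} + D\right)\right) + D\right) = -9 + \left(\left(1 + \left(D + 2 D^{2}\right)\right) + D\right) = -9 + \left(\left(1 + D + 2 D^{2}\right) + D\right) = -9 + \left(1 + 2 D + 2 D^{2}\right) = -8 + 2 D + 2 D^{2}$)
$w{\left(h,M \right)} = h^{2} + 53 M$
$\left(w{\left(P{\left(8 \right)},118 \right)} + 34935\right) \left(-18212 - 35592\right) = \left(\left(\left(-8 + 2 \cdot 8 + 2 \cdot 8^{2}\right)^{2} + 53 \cdot 118\right) + 34935\right) \left(-18212 - 35592\right) = \left(\left(\left(-8 + 16 + 2 \cdot 64\right)^{2} + 6254\right) + 34935\right) \left(-53804\right) = \left(\left(\left(-8 + 16 + 128\right)^{2} + 6254\right) + 34935\right) \left(-53804\right) = \left(\left(136^{2} + 6254\right) + 34935\right) \left(-53804\right) = \left(\left(18496 + 6254\right) + 34935\right) \left(-53804\right) = \left(24750 + 34935\right) \left(-53804\right) = 59685 \left(-53804\right) = -3211291740$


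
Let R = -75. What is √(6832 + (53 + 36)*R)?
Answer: √157 ≈ 12.530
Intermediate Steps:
√(6832 + (53 + 36)*R) = √(6832 + (53 + 36)*(-75)) = √(6832 + 89*(-75)) = √(6832 - 6675) = √157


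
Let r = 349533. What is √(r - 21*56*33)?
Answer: 15*√1381 ≈ 557.43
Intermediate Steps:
√(r - 21*56*33) = √(349533 - 21*56*33) = √(349533 - 1176*33) = √(349533 - 38808) = √310725 = 15*√1381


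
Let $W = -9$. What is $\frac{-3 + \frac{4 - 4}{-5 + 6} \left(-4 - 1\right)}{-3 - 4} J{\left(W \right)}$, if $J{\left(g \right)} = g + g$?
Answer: $- \frac{54}{7} \approx -7.7143$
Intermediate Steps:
$J{\left(g \right)} = 2 g$
$\frac{-3 + \frac{4 - 4}{-5 + 6} \left(-4 - 1\right)}{-3 - 4} J{\left(W \right)} = \frac{-3 + \frac{4 - 4}{-5 + 6} \left(-4 - 1\right)}{-3 - 4} \cdot 2 \left(-9\right) = \frac{-3 + \frac{0}{1} \left(-5\right)}{-7} \left(-18\right) = \left(-3 + 0 \cdot 1 \left(-5\right)\right) \left(- \frac{1}{7}\right) \left(-18\right) = \left(-3 + 0 \left(-5\right)\right) \left(- \frac{1}{7}\right) \left(-18\right) = \left(-3 + 0\right) \left(- \frac{1}{7}\right) \left(-18\right) = \left(-3\right) \left(- \frac{1}{7}\right) \left(-18\right) = \frac{3}{7} \left(-18\right) = - \frac{54}{7}$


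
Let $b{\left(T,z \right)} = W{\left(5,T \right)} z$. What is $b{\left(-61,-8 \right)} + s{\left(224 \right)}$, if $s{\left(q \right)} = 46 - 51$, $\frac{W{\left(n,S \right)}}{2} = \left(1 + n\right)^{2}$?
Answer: $-581$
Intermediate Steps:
$W{\left(n,S \right)} = 2 \left(1 + n\right)^{2}$
$s{\left(q \right)} = -5$
$b{\left(T,z \right)} = 72 z$ ($b{\left(T,z \right)} = 2 \left(1 + 5\right)^{2} z = 2 \cdot 6^{2} z = 2 \cdot 36 z = 72 z$)
$b{\left(-61,-8 \right)} + s{\left(224 \right)} = 72 \left(-8\right) - 5 = -576 - 5 = -581$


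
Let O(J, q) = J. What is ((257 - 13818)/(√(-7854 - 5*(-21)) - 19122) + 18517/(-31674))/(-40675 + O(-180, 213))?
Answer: (-25149680*I + 18517*√861)/(1294041270*(√861 + 6374*I)) ≈ -3.0487e-6 - 7.9909e-8*I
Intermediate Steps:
((257 - 13818)/(√(-7854 - 5*(-21)) - 19122) + 18517/(-31674))/(-40675 + O(-180, 213)) = ((257 - 13818)/(√(-7854 - 5*(-21)) - 19122) + 18517/(-31674))/(-40675 - 180) = (-13561/(√(-7854 + 105) - 19122) + 18517*(-1/31674))/(-40855) = (-13561/(√(-7749) - 19122) - 18517/31674)*(-1/40855) = (-13561/(3*I*√861 - 19122) - 18517/31674)*(-1/40855) = (-13561/(-19122 + 3*I*√861) - 18517/31674)*(-1/40855) = (-18517/31674 - 13561/(-19122 + 3*I*√861))*(-1/40855) = 18517/1294041270 + 13561/(40855*(-19122 + 3*I*√861))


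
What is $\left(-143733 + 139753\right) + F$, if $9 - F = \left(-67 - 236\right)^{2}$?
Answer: $-95780$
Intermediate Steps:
$F = -91800$ ($F = 9 - \left(-67 - 236\right)^{2} = 9 - \left(-303\right)^{2} = 9 - 91809 = -91800$)
$\left(-143733 + 139753\right) + F = \left(-143733 + 139753\right) - 91800 = -3980 - 91800 = -95780$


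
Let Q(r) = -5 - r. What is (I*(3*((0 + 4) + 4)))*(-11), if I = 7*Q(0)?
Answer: 9240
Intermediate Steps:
I = -35 (I = 7*(-5 - 1*0) = 7*(-5 + 0) = 7*(-5) = -35)
(I*(3*((0 + 4) + 4)))*(-11) = -105*((0 + 4) + 4)*(-11) = -105*(4 + 4)*(-11) = -105*8*(-11) = -35*24*(-11) = -840*(-11) = 9240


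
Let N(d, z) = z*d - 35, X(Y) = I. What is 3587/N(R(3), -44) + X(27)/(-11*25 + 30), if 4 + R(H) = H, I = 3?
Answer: 878788/2205 ≈ 398.54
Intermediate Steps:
X(Y) = 3
R(H) = -4 + H
N(d, z) = -35 + d*z (N(d, z) = d*z - 35 = -35 + d*z)
3587/N(R(3), -44) + X(27)/(-11*25 + 30) = 3587/(-35 + (-4 + 3)*(-44)) + 3/(-11*25 + 30) = 3587/(-35 - 1*(-44)) + 3/(-275 + 30) = 3587/(-35 + 44) + 3/(-245) = 3587/9 + 3*(-1/245) = 3587*(⅑) - 3/245 = 3587/9 - 3/245 = 878788/2205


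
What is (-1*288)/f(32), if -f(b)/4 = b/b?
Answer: 72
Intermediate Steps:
f(b) = -4 (f(b) = -4*b/b = -4*1 = -4)
(-1*288)/f(32) = -1*288/(-4) = -288*(-1/4) = 72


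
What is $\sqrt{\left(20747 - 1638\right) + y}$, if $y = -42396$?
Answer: $i \sqrt{23287} \approx 152.6 i$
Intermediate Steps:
$\sqrt{\left(20747 - 1638\right) + y} = \sqrt{\left(20747 - 1638\right) - 42396} = \sqrt{19109 - 42396} = \sqrt{-23287} = i \sqrt{23287}$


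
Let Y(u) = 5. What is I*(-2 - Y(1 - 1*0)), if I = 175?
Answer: -1225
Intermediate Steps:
I*(-2 - Y(1 - 1*0)) = 175*(-2 - 1*5) = 175*(-2 - 5) = 175*(-7) = -1225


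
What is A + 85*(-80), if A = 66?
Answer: -6734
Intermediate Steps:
A + 85*(-80) = 66 + 85*(-80) = 66 - 6800 = -6734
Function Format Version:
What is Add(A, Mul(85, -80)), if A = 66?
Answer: -6734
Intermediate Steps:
Add(A, Mul(85, -80)) = Add(66, Mul(85, -80)) = Add(66, -6800) = -6734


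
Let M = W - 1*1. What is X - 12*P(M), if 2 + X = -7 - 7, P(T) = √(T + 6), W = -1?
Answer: -40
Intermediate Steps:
M = -2 (M = -1 - 1*1 = -1 - 1 = -2)
P(T) = √(6 + T)
X = -16 (X = -2 + (-7 - 7) = -2 - 14 = -16)
X - 12*P(M) = -16 - 12*√(6 - 2) = -16 - 12*√4 = -16 - 12*2 = -16 - 24 = -40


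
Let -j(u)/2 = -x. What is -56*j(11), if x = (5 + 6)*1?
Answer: -1232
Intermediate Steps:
x = 11 (x = 11*1 = 11)
j(u) = 22 (j(u) = -(-2)*11 = -2*(-11) = 22)
-56*j(11) = -56*22 = -1232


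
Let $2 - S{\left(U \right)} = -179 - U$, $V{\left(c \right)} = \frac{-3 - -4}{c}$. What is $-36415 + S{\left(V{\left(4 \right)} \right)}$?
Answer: $- \frac{144935}{4} \approx -36234.0$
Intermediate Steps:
$V{\left(c \right)} = \frac{1}{c}$ ($V{\left(c \right)} = \frac{-3 + 4}{c} = 1 \frac{1}{c} = \frac{1}{c}$)
$S{\left(U \right)} = 181 + U$ ($S{\left(U \right)} = 2 - \left(-179 - U\right) = 2 + \left(179 + U\right) = 181 + U$)
$-36415 + S{\left(V{\left(4 \right)} \right)} = -36415 + \left(181 + \frac{1}{4}\right) = -36415 + \frac{725}{4} = - \frac{144935}{4}$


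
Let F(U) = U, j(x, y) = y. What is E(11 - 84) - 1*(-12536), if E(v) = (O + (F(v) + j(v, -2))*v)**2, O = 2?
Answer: 30010065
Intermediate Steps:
E(v) = (2 + v*(-2 + v))**2 (E(v) = (2 + (v - 2)*v)**2 = (2 + (-2 + v)*v)**2 = (2 + v*(-2 + v))**2)
E(11 - 84) - 1*(-12536) = (2 + (11 - 84)**2 - 2*(11 - 84))**2 - 1*(-12536) = (2 + (-73)**2 - 2*(-73))**2 + 12536 = (2 + 5329 + 146)**2 + 12536 = 5477**2 + 12536 = 29997529 + 12536 = 30010065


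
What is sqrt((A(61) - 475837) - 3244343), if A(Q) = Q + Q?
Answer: I*sqrt(3720058) ≈ 1928.7*I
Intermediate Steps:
A(Q) = 2*Q
sqrt((A(61) - 475837) - 3244343) = sqrt((2*61 - 475837) - 3244343) = sqrt((122 - 475837) - 3244343) = sqrt(-475715 - 3244343) = sqrt(-3720058) = I*sqrt(3720058)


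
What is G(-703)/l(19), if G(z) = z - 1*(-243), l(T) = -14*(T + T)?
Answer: 115/133 ≈ 0.86466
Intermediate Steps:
l(T) = -28*T
G(z) = 243 + z (G(z) = z + 243 = 243 + z)
G(-703)/l(19) = (243 - 703)/((-28*19)) = -460/(-532) = -460*(-1/532) = 115/133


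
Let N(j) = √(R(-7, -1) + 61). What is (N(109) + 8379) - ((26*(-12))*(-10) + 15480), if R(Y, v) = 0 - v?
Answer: -10221 + √62 ≈ -10213.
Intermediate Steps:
R(Y, v) = -v
N(j) = √62 (N(j) = √(-1*(-1) + 61) = √(1 + 61) = √62)
(N(109) + 8379) - ((26*(-12))*(-10) + 15480) = (√62 + 8379) - ((26*(-12))*(-10) + 15480) = (8379 + √62) - (-312*(-10) + 15480) = (8379 + √62) - (3120 + 15480) = (8379 + √62) - 1*18600 = (8379 + √62) - 18600 = -10221 + √62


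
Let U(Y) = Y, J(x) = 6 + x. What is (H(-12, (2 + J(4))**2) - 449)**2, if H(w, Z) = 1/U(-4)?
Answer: 3229209/16 ≈ 2.0183e+5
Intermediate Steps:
H(w, Z) = -1/4 (H(w, Z) = 1/(-4) = -1/4)
(H(-12, (2 + J(4))**2) - 449)**2 = (-1/4 - 449)**2 = (-1797/4)**2 = 3229209/16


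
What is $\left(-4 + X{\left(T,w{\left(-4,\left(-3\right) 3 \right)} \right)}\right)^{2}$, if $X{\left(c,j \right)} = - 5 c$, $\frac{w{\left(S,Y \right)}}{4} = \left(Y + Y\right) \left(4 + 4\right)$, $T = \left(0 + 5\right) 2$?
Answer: $2916$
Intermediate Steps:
$T = 10$ ($T = 5 \cdot 2 = 10$)
$w{\left(S,Y \right)} = 64 Y$ ($w{\left(S,Y \right)} = 4 \left(Y + Y\right) \left(4 + 4\right) = 4 \cdot 2 Y 8 = 4 \cdot 16 Y = 64 Y$)
$\left(-4 + X{\left(T,w{\left(-4,\left(-3\right) 3 \right)} \right)}\right)^{2} = \left(-4 - 50\right)^{2} = \left(-54\right)^{2} = 2916$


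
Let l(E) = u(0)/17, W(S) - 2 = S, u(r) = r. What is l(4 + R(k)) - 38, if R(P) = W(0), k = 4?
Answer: -38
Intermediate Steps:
W(S) = 2 + S
R(P) = 2 (R(P) = 2 + 0 = 2)
l(E) = 0 (l(E) = 0/17 = 0*(1/17) = 0)
l(4 + R(k)) - 38 = 0 - 38 = -38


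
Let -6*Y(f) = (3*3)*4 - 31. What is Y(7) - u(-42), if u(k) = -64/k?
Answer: -33/14 ≈ -2.3571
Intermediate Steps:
Y(f) = -⅚ (Y(f) = -((3*3)*4 - 31)/6 = -(9*4 - 31)/6 = -(36 - 31)/6 = -⅙*5 = -⅚)
Y(7) - u(-42) = -⅚ - (-64)/(-42) = -⅚ - (-64)*(-1)/42 = -⅚ - 1*32/21 = -⅚ - 32/21 = -33/14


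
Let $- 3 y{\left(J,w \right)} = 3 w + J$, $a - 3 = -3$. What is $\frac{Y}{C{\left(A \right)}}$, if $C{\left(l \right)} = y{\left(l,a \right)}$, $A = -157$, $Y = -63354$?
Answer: $- \frac{190062}{157} \approx -1210.6$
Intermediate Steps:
$a = 0$ ($a = 3 - 3 = 0$)
$y{\left(J,w \right)} = - w - \frac{J}{3}$ ($y{\left(J,w \right)} = - \frac{3 w + J}{3} = - \frac{J + 3 w}{3} = - w - \frac{J}{3}$)
$C{\left(l \right)} = - \frac{l}{3}$ ($C{\left(l \right)} = \left(-1\right) 0 - \frac{l}{3} = 0 - \frac{l}{3} = - \frac{l}{3}$)
$\frac{Y}{C{\left(A \right)}} = - \frac{63354}{\left(- \frac{1}{3}\right) \left(-157\right)} = - \frac{63354}{\frac{157}{3}} = \left(-63354\right) \frac{3}{157} = - \frac{190062}{157}$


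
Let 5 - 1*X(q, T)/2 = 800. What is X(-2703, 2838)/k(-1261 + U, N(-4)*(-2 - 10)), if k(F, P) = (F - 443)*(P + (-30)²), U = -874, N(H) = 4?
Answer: 265/366076 ≈ 0.00072389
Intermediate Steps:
X(q, T) = -1590 (X(q, T) = 10 - 2*800 = 10 - 1600 = -1590)
k(F, P) = (-443 + F)*(900 + P) (k(F, P) = (-443 + F)*(P + 900) = (-443 + F)*(900 + P))
X(-2703, 2838)/k(-1261 + U, N(-4)*(-2 - 10)) = -1590/(-398700 - 1772*(-2 - 10) + 900*(-1261 - 874) + (-1261 - 874)*(4*(-2 - 10))) = -1590/(-398700 - 1772*(-12) + 900*(-2135) - 8540*(-12)) = -1590/(-398700 - 443*(-48) - 1921500 - 2135*(-48)) = -1590/(-398700 + 21264 - 1921500 + 102480) = -1590/(-2196456) = -1590*(-1/2196456) = 265/366076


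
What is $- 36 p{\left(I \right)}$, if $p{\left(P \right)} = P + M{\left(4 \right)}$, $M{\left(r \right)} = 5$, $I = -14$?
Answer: $324$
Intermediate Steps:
$p{\left(P \right)} = 5 + P$ ($p{\left(P \right)} = P + 5 = 5 + P$)
$- 36 p{\left(I \right)} = - 36 \left(5 - 14\right) = \left(-36\right) \left(-9\right) = 324$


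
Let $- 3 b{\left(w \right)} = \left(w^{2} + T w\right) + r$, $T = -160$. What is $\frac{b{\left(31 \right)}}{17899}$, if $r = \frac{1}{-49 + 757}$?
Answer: $\frac{2831291}{38017476} \approx 0.074473$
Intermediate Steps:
$r = \frac{1}{708} \approx 0.0014124$
$b{\left(w \right)} = - \frac{1}{2124} - \frac{w^{2}}{3} + \frac{160 w}{3}$ ($b{\left(w \right)} = - \frac{\left(w^{2} - 160 w\right) + \frac{1}{708}}{3} = - \frac{\frac{1}{708} + w^{2} - 160 w}{3} = - \frac{1}{2124} - \frac{w^{2}}{3} + \frac{160 w}{3}$)
$\frac{b{\left(31 \right)}}{17899} = \frac{- \frac{1}{2124} - \frac{31^{2}}{3} + \frac{160}{3} \cdot 31}{17899} = \left(- \frac{1}{2124} - \frac{961}{3} + \frac{4960}{3}\right) \frac{1}{17899} = \frac{2831291}{2124} \cdot \frac{1}{17899} = \frac{2831291}{38017476}$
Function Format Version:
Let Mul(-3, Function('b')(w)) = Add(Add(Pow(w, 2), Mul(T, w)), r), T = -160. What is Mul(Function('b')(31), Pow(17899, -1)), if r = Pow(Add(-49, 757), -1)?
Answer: Rational(2831291, 38017476) ≈ 0.074473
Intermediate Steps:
r = Rational(1, 708) (r = Pow(708, -1) = Rational(1, 708) ≈ 0.0014124)
Function('b')(w) = Add(Rational(-1, 2124), Mul(Rational(-1, 3), Pow(w, 2)), Mul(Rational(160, 3), w)) (Function('b')(w) = Mul(Rational(-1, 3), Add(Add(Pow(w, 2), Mul(-160, w)), Rational(1, 708))) = Mul(Rational(-1, 3), Add(Rational(1, 708), Pow(w, 2), Mul(-160, w))) = Add(Rational(-1, 2124), Mul(Rational(-1, 3), Pow(w, 2)), Mul(Rational(160, 3), w)))
Mul(Function('b')(31), Pow(17899, -1)) = Mul(Add(Rational(-1, 2124), Mul(Rational(-1, 3), Pow(31, 2)), Mul(Rational(160, 3), 31)), Pow(17899, -1)) = Mul(Add(Rational(-1, 2124), Mul(Rational(-1, 3), 961), Rational(4960, 3)), Rational(1, 17899)) = Mul(Add(Rational(-1, 2124), Rational(-961, 3), Rational(4960, 3)), Rational(1, 17899)) = Mul(Rational(2831291, 2124), Rational(1, 17899)) = Rational(2831291, 38017476)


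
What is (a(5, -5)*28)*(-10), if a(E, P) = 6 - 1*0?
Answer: -1680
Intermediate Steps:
a(E, P) = 6 (a(E, P) = 6 + 0 = 6)
(a(5, -5)*28)*(-10) = (6*28)*(-10) = 168*(-10) = -1680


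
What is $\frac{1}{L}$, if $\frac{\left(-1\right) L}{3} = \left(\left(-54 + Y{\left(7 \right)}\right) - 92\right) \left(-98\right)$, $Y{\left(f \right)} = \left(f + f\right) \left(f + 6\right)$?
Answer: $\frac{1}{10584} \approx 9.4482 \cdot 10^{-5}$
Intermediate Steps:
$Y{\left(f \right)} = 2 f \left(6 + f\right)$
$L = 10584$ ($L = - 3 \left(\left(-54 + 2 \cdot 7 \left(6 + 7\right)\right) - 92\right) \left(-98\right) = - 3 \left(\left(-54 + 2 \cdot 7 \cdot 13\right) - 92\right) \left(-98\right) = - 3 \left(\left(-54 + 182\right) - 92\right) \left(-98\right) = - 3 \left(128 - 92\right) \left(-98\right) = - 3 \cdot 36 \left(-98\right) = \left(-3\right) \left(-3528\right) = 10584$)
$\frac{1}{L} = \frac{1}{10584}$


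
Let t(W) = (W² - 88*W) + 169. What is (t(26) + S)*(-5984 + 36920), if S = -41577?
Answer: -1330866720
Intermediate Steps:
t(W) = 169 + W² - 88*W
(t(26) + S)*(-5984 + 36920) = ((169 + 26² - 88*26) - 41577)*(-5984 + 36920) = ((169 + 676 - 2288) - 41577)*30936 = (-1443 - 41577)*30936 = -43020*30936 = -1330866720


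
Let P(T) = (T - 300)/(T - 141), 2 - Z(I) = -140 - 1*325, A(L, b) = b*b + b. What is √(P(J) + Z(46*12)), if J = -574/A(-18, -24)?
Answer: 18*√2225240686/39203 ≈ 21.659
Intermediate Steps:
A(L, b) = b + b² (A(L, b) = b² + b = b + b²)
Z(I) = 467 (Z(I) = 2 - (-140 - 1*325) = 2 - (-140 - 325) = 2 - 1*(-465) = 2 + 465 = 467)
J = -287/276 (J = -574*(-1/(24*(1 - 24))) = -574/((-24*(-23))) = -574/552 = -574*1/552 = -287/276 ≈ -1.0399)
P(T) = (-300 + T)/(-141 + T)
√(P(J) + Z(46*12)) = √((-300 - 287/276)/(-141 - 287/276) + 467) = √(-83087/276/(-39203/276) + 467) = √(-276/39203*(-83087/276) + 467) = √(83087/39203 + 467) = √(18390888/39203) = 18*√2225240686/39203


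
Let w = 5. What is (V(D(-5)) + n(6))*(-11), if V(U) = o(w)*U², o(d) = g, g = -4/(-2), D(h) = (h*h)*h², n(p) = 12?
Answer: -8593882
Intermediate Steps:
D(h) = h⁴ (D(h) = h²*h² = h⁴)
g = 2 (g = -4*(-½) = 2)
o(d) = 2
V(U) = 2*U²
(V(D(-5)) + n(6))*(-11) = (2*((-5)⁴)² + 12)*(-11) = (2*625² + 12)*(-11) = (2*390625 + 12)*(-11) = (781250 + 12)*(-11) = 781262*(-11) = -8593882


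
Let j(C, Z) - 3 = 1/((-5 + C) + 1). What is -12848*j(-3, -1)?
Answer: -256960/7 ≈ -36709.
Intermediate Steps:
j(C, Z) = 3 + 1/(-4 + C) (j(C, Z) = 3 + 1/((-5 + C) + 1) = 3 + 1/(-4 + C))
-12848*j(-3, -1) = -12848*(-11 + 3*(-3))/(-4 - 3) = -12848*(-11 - 9)/(-7) = -(-12848)*(-20)/7 = -12848*20/7 = -256960/7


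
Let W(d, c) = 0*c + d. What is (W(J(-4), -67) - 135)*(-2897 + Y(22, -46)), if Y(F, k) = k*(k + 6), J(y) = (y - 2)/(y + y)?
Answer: 567609/4 ≈ 1.4190e+5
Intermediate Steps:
J(y) = (-2 + y)/(2*y) (J(y) = (-2 + y)/((2*y)) = (-2 + y)*(1/(2*y)) = (-2 + y)/(2*y))
W(d, c) = d (W(d, c) = 0 + d = d)
Y(F, k) = k*(6 + k)
(W(J(-4), -67) - 135)*(-2897 + Y(22, -46)) = ((½)*(-2 - 4)/(-4) - 135)*(-2897 - 46*(6 - 46)) = ((½)*(-¼)*(-6) - 135)*(-2897 - 46*(-40)) = (¾ - 135)*(-2897 + 1840) = -537/4*(-1057) = 567609/4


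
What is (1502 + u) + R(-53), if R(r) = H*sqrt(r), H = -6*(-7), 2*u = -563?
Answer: 2441/2 + 42*I*sqrt(53) ≈ 1220.5 + 305.76*I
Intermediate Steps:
u = -563/2 (u = (1/2)*(-563) = -563/2 ≈ -281.50)
H = 42
R(r) = 42*sqrt(r)
(1502 + u) + R(-53) = (1502 - 563/2) + 42*sqrt(-53) = 2441/2 + 42*(I*sqrt(53)) = 2441/2 + 42*I*sqrt(53)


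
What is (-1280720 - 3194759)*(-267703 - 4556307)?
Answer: 21589755450790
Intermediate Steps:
(-1280720 - 3194759)*(-267703 - 4556307) = -4475479*(-4824010) = 21589755450790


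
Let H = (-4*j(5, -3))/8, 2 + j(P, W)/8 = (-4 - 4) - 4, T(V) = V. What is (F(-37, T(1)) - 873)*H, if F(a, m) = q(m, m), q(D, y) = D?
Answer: -48832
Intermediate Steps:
j(P, W) = -112 (j(P, W) = -16 + 8*((-4 - 4) - 4) = -16 + 8*(-8 - 4) = -16 + 8*(-12) = -16 - 96 = -112)
H = 56 (H = (-4*(-112))/8 = (1/8)*448 = 56)
F(a, m) = m
(F(-37, T(1)) - 873)*H = (1 - 873)*56 = -872*56 = -48832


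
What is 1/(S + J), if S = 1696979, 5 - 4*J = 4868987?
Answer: 2/959467 ≈ 2.0845e-6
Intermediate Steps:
J = -2434491/2 (J = 5/4 - ¼*4868987 = 5/4 - 4868987/4 = -2434491/2 ≈ -1.2172e+6)
1/(S + J) = 1/(1696979 - 2434491/2) = 1/(959467/2) = 2/959467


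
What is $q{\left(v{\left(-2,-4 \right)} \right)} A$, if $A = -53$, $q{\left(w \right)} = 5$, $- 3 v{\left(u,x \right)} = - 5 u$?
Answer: $-265$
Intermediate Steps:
$v{\left(u,x \right)} = \frac{5 u}{3}$ ($v{\left(u,x \right)} = - \frac{\left(-5\right) u}{3} = \frac{5 u}{3}$)
$q{\left(v{\left(-2,-4 \right)} \right)} A = 5 \left(-53\right) = -265$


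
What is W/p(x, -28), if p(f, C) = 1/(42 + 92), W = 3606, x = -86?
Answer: 483204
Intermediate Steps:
p(f, C) = 1/134
W/p(x, -28) = 3606/(1/134) = 3606*134 = 483204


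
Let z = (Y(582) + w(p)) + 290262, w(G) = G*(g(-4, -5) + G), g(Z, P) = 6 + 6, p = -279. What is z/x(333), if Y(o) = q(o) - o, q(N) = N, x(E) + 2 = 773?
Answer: 121585/257 ≈ 473.09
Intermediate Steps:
x(E) = 771 (x(E) = -2 + 773 = 771)
g(Z, P) = 12
w(G) = G*(12 + G)
Y(o) = 0 (Y(o) = o - o = 0)
z = 364755 (z = (0 - 279*(12 - 279)) + 290262 = (0 - 279*(-267)) + 290262 = (0 + 74493) + 290262 = 74493 + 290262 = 364755)
z/x(333) = 364755/771 = 364755*(1/771) = 121585/257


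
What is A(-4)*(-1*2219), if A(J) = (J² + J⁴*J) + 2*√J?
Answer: 2236752 - 8876*I ≈ 2.2368e+6 - 8876.0*I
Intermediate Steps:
A(J) = J² + J⁵ + 2*√J (A(J) = (J² + J⁵) + 2*√J = J² + J⁵ + 2*√J)
A(-4)*(-1*2219) = ((-4)² + (-4)⁵ + 2*√(-4))*(-1*2219) = (16 - 1024 + 2*(2*I))*(-2219) = (16 - 1024 + 4*I)*(-2219) = (-1008 + 4*I)*(-2219) = 2236752 - 8876*I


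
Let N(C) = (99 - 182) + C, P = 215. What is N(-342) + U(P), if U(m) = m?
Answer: -210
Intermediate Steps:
N(C) = -83 + C
N(-342) + U(P) = (-83 - 342) + 215 = -425 + 215 = -210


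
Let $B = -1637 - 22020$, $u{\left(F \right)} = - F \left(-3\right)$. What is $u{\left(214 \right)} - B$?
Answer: $24299$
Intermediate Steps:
$u{\left(F \right)} = 3 F$
$B = -23657$
$u{\left(214 \right)} - B = 3 \cdot 214 - -23657 = 642 + 23657 = 24299$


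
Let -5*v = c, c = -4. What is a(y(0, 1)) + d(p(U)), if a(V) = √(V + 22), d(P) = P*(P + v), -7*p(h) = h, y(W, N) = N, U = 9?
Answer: 153/245 + √23 ≈ 5.4203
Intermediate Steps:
v = ⅘ (v = -⅕*(-4) = ⅘ ≈ 0.80000)
p(h) = -h/7
d(P) = P*(⅘ + P) (d(P) = P*(P + ⅘) = P*(⅘ + P))
a(V) = √(22 + V)
a(y(0, 1)) + d(p(U)) = √(22 + 1) + (-⅐*9)*(4 + 5*(-⅐*9))/5 = √23 + (⅕)*(-9/7)*(4 + 5*(-9/7)) = √23 + (⅕)*(-9/7)*(4 - 45/7) = √23 + (⅕)*(-9/7)*(-17/7) = √23 + 153/245 = 153/245 + √23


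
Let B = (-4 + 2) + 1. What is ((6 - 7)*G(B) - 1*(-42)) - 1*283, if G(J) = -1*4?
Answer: -237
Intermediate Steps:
B = -1 (B = -2 + 1 = -1)
G(J) = -4
((6 - 7)*G(B) - 1*(-42)) - 1*283 = ((6 - 7)*(-4) - 1*(-42)) - 1*283 = (-1*(-4) + 42) - 283 = (4 + 42) - 283 = 46 - 283 = -237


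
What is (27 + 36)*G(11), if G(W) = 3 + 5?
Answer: 504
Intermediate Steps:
G(W) = 8
(27 + 36)*G(11) = (27 + 36)*8 = 63*8 = 504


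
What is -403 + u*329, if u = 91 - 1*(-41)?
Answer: 43025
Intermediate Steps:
u = 132 (u = 91 + 41 = 132)
-403 + u*329 = -403 + 132*329 = -403 + 43428 = 43025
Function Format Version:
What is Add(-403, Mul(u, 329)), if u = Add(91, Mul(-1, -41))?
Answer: 43025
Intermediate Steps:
u = 132 (u = Add(91, 41) = 132)
Add(-403, Mul(u, 329)) = Add(-403, Mul(132, 329)) = Add(-403, 43428) = 43025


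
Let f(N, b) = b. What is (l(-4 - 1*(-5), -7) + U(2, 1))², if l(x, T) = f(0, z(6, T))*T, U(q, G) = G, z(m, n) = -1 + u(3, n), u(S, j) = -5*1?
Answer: 1849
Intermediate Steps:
u(S, j) = -5
z(m, n) = -6 (z(m, n) = -1 - 5 = -6)
l(x, T) = -6*T
(l(-4 - 1*(-5), -7) + U(2, 1))² = (-6*(-7) + 1)² = (42 + 1)² = 43² = 1849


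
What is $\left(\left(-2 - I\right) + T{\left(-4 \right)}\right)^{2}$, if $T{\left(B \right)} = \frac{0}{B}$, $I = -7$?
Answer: $25$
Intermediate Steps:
$T{\left(B \right)} = 0$
$\left(\left(-2 - I\right) + T{\left(-4 \right)}\right)^{2} = \left(\left(-2 - -7\right) + 0\right)^{2} = \left(\left(-2 + 7\right) + 0\right)^{2} = \left(5 + 0\right)^{2} = 5^{2} = 25$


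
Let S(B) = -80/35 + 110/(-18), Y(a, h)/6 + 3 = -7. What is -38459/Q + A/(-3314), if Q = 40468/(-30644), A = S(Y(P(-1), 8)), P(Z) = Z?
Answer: 61514364443911/2112247494 ≈ 29123.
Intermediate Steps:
Y(a, h) = -60 (Y(a, h) = -18 + 6*(-7) = -18 - 42 = -60)
S(B) = -529/63 (S(B) = -80*1/35 + 110*(-1/18) = -16/7 - 55/9 = -529/63)
A = -529/63 ≈ -8.3968
Q = -10117/7661 (Q = 40468*(-1/30644) = -10117/7661 ≈ -1.3206)
-38459/Q + A/(-3314) = -38459/(-10117/7661) - 529/63/(-3314) = -38459*(-7661/10117) - 529/63*(-1/3314) = 294634399/10117 + 529/208782 = 61514364443911/2112247494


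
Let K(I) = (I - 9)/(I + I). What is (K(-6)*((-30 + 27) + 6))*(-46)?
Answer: -345/2 ≈ -172.50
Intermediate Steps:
K(I) = (-9 + I)/(2*I) (K(I) = (-9 + I)/((2*I)) = (-9 + I)*(1/(2*I)) = (-9 + I)/(2*I))
(K(-6)*((-30 + 27) + 6))*(-46) = (((½)*(-9 - 6)/(-6))*((-30 + 27) + 6))*(-46) = (((½)*(-⅙)*(-15))*(-3 + 6))*(-46) = ((5/4)*3)*(-46) = (15/4)*(-46) = -345/2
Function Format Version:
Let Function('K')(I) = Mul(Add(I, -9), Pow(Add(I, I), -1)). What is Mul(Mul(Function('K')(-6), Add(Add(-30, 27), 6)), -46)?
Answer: Rational(-345, 2) ≈ -172.50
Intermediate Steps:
Function('K')(I) = Mul(Rational(1, 2), Pow(I, -1), Add(-9, I)) (Function('K')(I) = Mul(Add(-9, I), Pow(Mul(2, I), -1)) = Mul(Add(-9, I), Mul(Rational(1, 2), Pow(I, -1))) = Mul(Rational(1, 2), Pow(I, -1), Add(-9, I)))
Mul(Mul(Function('K')(-6), Add(Add(-30, 27), 6)), -46) = Mul(Mul(Mul(Rational(1, 2), Pow(-6, -1), Add(-9, -6)), Add(Add(-30, 27), 6)), -46) = Mul(Mul(Mul(Rational(1, 2), Rational(-1, 6), -15), Add(-3, 6)), -46) = Mul(Mul(Rational(5, 4), 3), -46) = Mul(Rational(15, 4), -46) = Rational(-345, 2)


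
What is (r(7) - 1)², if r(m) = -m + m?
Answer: 1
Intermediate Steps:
r(m) = 0
(r(7) - 1)² = (0 - 1)² = (-1)² = 1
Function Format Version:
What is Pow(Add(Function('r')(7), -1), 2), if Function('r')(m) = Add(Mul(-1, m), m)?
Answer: 1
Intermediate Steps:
Function('r')(m) = 0
Pow(Add(Function('r')(7), -1), 2) = Pow(Add(0, -1), 2) = Pow(-1, 2) = 1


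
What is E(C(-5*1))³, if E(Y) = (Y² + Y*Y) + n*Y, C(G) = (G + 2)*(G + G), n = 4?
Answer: 7077888000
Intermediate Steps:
C(G) = 2*G*(2 + G) (C(G) = (2 + G)*(2*G) = 2*G*(2 + G))
E(Y) = 2*Y² + 4*Y (E(Y) = (Y² + Y*Y) + 4*Y = (Y² + Y²) + 4*Y = 2*Y² + 4*Y)
E(C(-5*1))³ = (2*(2*(-5*1)*(2 - 5*1))*(2 + 2*(-5*1)*(2 - 5*1)))³ = (2*(2*(-5)*(2 - 5))*(2 + 2*(-5)*(2 - 5)))³ = (2*(2*(-5)*(-3))*(2 + 2*(-5)*(-3)))³ = (2*30*(2 + 30))³ = (2*30*32)³ = 1920³ = 7077888000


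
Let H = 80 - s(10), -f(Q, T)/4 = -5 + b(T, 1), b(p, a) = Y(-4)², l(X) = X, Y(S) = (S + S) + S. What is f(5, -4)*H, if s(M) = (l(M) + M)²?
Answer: 177920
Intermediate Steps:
Y(S) = 3*S (Y(S) = 2*S + S = 3*S)
b(p, a) = 144 (b(p, a) = (3*(-4))² = (-12)² = 144)
s(M) = 4*M² (s(M) = (M + M)² = (2*M)² = 4*M²)
f(Q, T) = -556 (f(Q, T) = -4*(-5 + 144) = -4*139 = -556)
H = -320 (H = 80 - 4*10² = 80 - 4*100 = 80 - 1*400 = 80 - 400 = -320)
f(5, -4)*H = -556*(-320) = 177920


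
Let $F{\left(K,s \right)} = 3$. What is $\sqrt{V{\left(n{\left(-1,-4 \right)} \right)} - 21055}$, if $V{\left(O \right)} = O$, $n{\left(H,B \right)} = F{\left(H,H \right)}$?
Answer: $2 i \sqrt{5263} \approx 145.09 i$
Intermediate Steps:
$n{\left(H,B \right)} = 3$
$\sqrt{V{\left(n{\left(-1,-4 \right)} \right)} - 21055} = \sqrt{3 - 21055} = \sqrt{-21052} = 2 i \sqrt{5263}$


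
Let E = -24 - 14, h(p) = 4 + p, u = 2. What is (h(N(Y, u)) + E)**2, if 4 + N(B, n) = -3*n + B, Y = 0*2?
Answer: 1936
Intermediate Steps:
Y = 0
N(B, n) = -4 + B - 3*n (N(B, n) = -4 + (-3*n + B) = -4 + (B - 3*n) = -4 + B - 3*n)
E = -38
(h(N(Y, u)) + E)**2 = ((4 + (-4 + 0 - 3*2)) - 38)**2 = ((4 + (-4 + 0 - 6)) - 38)**2 = ((4 - 10) - 38)**2 = (-6 - 38)**2 = (-44)**2 = 1936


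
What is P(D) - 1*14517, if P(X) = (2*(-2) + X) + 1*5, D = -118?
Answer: -14634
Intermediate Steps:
P(X) = 1 + X (P(X) = (-4 + X) + 5 = 1 + X)
P(D) - 1*14517 = (1 - 118) - 1*14517 = -117 - 14517 = -14634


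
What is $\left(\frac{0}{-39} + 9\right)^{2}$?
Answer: $81$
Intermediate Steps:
$\left(\frac{0}{-39} + 9\right)^{2} = \left(0 \left(- \frac{1}{39}\right) + 9\right)^{2} = \left(0 + 9\right)^{2} = 9^{2} = 81$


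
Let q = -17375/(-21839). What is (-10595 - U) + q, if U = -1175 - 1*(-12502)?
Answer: -478737183/21839 ≈ -21921.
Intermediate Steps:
q = 17375/21839 (q = -17375*(-1/21839) = 17375/21839 ≈ 0.79560)
U = 11327 (U = -1175 + 12502 = 11327)
(-10595 - U) + q = (-10595 - 1*11327) + 17375/21839 = (-10595 - 11327) + 17375/21839 = -21922 + 17375/21839 = -478737183/21839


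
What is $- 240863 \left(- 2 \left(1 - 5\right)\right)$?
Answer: $-1926904$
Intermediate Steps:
$- 240863 \left(- 2 \left(1 - 5\right)\right) = - 240863 \left(\left(-2\right) \left(-4\right)\right) = \left(-240863\right) 8 = -1926904$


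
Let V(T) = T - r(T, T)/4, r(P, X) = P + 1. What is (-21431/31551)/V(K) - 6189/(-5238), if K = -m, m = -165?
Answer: 5334107353/4535582454 ≈ 1.1761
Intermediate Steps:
r(P, X) = 1 + P
K = 165 (K = -1*(-165) = 165)
V(T) = -¼ + 3*T/4 (V(T) = T - (1 + T)/4 = T - (¼ + T/4) = T + (-¼ - T/4) = -¼ + 3*T/4)
(-21431/31551)/V(K) - 6189/(-5238) = (-21431/31551)/(-¼ + (¾)*165) - 6189/(-5238) = (-21431*1/31551)/(-¼ + 495/4) - 6189*(-1/5238) = -21431/(31551*247/2) + 2063/1746 = -21431/31551*2/247 + 2063/1746 = -42862/7793097 + 2063/1746 = 5334107353/4535582454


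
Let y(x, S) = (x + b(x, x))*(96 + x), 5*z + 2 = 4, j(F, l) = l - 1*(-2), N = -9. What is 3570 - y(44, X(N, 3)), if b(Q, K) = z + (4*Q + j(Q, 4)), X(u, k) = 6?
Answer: -28126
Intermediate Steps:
j(F, l) = 2 + l (j(F, l) = l + 2 = 2 + l)
z = 2/5 (z = -2/5 + (1/5)*4 = -2/5 + 4/5 = 2/5 ≈ 0.40000)
b(Q, K) = 32/5 + 4*Q (b(Q, K) = 2/5 + (4*Q + (2 + 4)) = 2/5 + (4*Q + 6) = 2/5 + (6 + 4*Q) = 32/5 + 4*Q)
y(x, S) = (96 + x)*(32/5 + 5*x) (y(x, S) = (x + (32/5 + 4*x))*(96 + x) = (32/5 + 5*x)*(96 + x) = (96 + x)*(32/5 + 5*x))
3570 - y(44, X(N, 3)) = 3570 - (3072/5 + 5*44**2 + (2432/5)*44) = 3570 - (3072/5 + 5*1936 + 107008/5) = 3570 - (3072/5 + 9680 + 107008/5) = 3570 - 1*31696 = 3570 - 31696 = -28126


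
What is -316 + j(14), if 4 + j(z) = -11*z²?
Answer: -2476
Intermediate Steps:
j(z) = -4 - 11*z²
-316 + j(14) = -316 + (-4 - 11*14²) = -316 + (-4 - 11*196) = -316 + (-4 - 2156) = -316 - 2160 = -2476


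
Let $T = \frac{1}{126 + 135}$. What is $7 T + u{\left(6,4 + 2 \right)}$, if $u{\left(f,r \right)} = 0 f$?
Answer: $\frac{7}{261} \approx 0.02682$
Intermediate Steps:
$u{\left(f,r \right)} = 0$
$T = \frac{1}{261} \approx 0.0038314$
$7 T + u{\left(6,4 + 2 \right)} = 7 \cdot \frac{1}{261} + 0 = \frac{7}{261} + 0 = \frac{7}{261}$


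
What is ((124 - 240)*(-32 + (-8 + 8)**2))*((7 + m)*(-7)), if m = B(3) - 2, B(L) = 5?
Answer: -259840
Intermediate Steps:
m = 3 (m = 5 - 2 = 3)
((124 - 240)*(-32 + (-8 + 8)**2))*((7 + m)*(-7)) = ((124 - 240)*(-32 + (-8 + 8)**2))*((7 + 3)*(-7)) = (-116*(-32 + 0**2))*(10*(-7)) = -116*(-32 + 0)*(-70) = -116*(-32)*(-70) = 3712*(-70) = -259840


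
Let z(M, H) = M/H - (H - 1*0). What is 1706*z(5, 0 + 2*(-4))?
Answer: 50327/4 ≈ 12582.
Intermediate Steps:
z(M, H) = -H + M/H (z(M, H) = M/H - (H + 0) = M/H - H = -H + M/H)
1706*z(5, 0 + 2*(-4)) = 1706*(-(0 + 2*(-4)) + 5/(0 + 2*(-4))) = 1706*(-(0 - 8) + 5/(0 - 8)) = 1706*(-1*(-8) + 5/(-8)) = 1706*(8 + 5*(-1/8)) = 1706*(8 - 5/8) = 1706*(59/8) = 50327/4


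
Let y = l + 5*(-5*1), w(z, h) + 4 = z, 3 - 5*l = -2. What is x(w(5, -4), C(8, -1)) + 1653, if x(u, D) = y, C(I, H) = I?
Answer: 1629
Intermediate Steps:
l = 1 (l = ⅗ - ⅕*(-2) = ⅗ + ⅖ = 1)
w(z, h) = -4 + z
y = -24 (y = 1 + 5*(-5*1) = 1 + 5*(-5) = 1 - 25 = -24)
x(u, D) = -24
x(w(5, -4), C(8, -1)) + 1653 = -24 + 1653 = 1629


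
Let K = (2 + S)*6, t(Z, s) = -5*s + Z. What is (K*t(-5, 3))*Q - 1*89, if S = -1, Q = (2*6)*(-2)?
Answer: 2791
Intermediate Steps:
Q = -24 (Q = 12*(-2) = -24)
t(Z, s) = Z - 5*s
K = 6 (K = (2 - 1)*6 = 1*6 = 6)
(K*t(-5, 3))*Q - 1*89 = (6*(-5 - 5*3))*(-24) - 1*89 = (6*(-5 - 15))*(-24) - 89 = (6*(-20))*(-24) - 89 = -120*(-24) - 89 = 2880 - 89 = 2791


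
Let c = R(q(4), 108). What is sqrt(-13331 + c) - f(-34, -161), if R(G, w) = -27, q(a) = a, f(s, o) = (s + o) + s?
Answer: 229 + I*sqrt(13358) ≈ 229.0 + 115.58*I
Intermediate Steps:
f(s, o) = o + 2*s (f(s, o) = (o + s) + s = o + 2*s)
c = -27
sqrt(-13331 + c) - f(-34, -161) = sqrt(-13331 - 27) - (-161 + 2*(-34)) = sqrt(-13358) - (-161 - 68) = I*sqrt(13358) - 1*(-229) = I*sqrt(13358) + 229 = 229 + I*sqrt(13358)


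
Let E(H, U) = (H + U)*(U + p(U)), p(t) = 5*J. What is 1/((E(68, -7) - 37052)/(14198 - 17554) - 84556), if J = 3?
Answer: -839/70933343 ≈ -1.1828e-5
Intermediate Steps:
p(t) = 15 (p(t) = 5*3 = 15)
E(H, U) = (15 + U)*(H + U) (E(H, U) = (H + U)*(U + 15) = (H + U)*(15 + U) = (15 + U)*(H + U))
1/((E(68, -7) - 37052)/(14198 - 17554) - 84556) = 1/((((-7)**2 + 15*68 + 15*(-7) + 68*(-7)) - 37052)/(14198 - 17554) - 84556) = 1/(((49 + 1020 - 105 - 476) - 37052)/(-3356) - 84556) = 1/((488 - 37052)*(-1/3356) - 84556) = 1/(-36564*(-1/3356) - 84556) = 1/(9141/839 - 84556) = 1/(-70933343/839) = -839/70933343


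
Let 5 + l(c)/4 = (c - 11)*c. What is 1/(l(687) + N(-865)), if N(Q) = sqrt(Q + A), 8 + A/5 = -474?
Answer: 1857628/3450781789659 - 5*I*sqrt(131)/3450781789659 ≈ 5.3832e-7 - 1.6584e-11*I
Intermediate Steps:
A = -2410 (A = -40 + 5*(-474) = -40 - 2370 = -2410)
N(Q) = sqrt(-2410 + Q) (N(Q) = sqrt(Q - 2410) = sqrt(-2410 + Q))
l(c) = -20 + 4*c*(-11 + c) (l(c) = -20 + 4*((c - 11)*c) = -20 + 4*((-11 + c)*c) = -20 + 4*(c*(-11 + c)) = -20 + 4*c*(-11 + c))
1/(l(687) + N(-865)) = 1/((-20 - 44*687 + 4*687**2) + sqrt(-2410 - 865)) = 1/((-20 - 30228 + 4*471969) + sqrt(-3275)) = 1/((-20 - 30228 + 1887876) + 5*I*sqrt(131)) = 1/(1857628 + 5*I*sqrt(131))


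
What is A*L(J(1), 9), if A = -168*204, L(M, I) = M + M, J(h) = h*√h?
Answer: -68544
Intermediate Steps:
J(h) = h^(3/2)
L(M, I) = 2*M
A = -34272
A*L(J(1), 9) = -68544*1^(3/2) = -68544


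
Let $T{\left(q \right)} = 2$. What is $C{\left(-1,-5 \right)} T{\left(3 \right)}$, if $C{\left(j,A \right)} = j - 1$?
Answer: $-4$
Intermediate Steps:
$C{\left(j,A \right)} = -1 + j$ ($C{\left(j,A \right)} = j - 1 = -1 + j$)
$C{\left(-1,-5 \right)} T{\left(3 \right)} = \left(-1 - 1\right) 2 = \left(-2\right) 2 = -4$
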